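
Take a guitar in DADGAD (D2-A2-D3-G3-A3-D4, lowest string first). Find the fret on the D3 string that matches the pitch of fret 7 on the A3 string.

14

Fret 7 on A3 is MIDI 57 + 7 = 64 (E4). On the D3 string (open MIDI 50), that pitch is 64 − 50 = fret 14.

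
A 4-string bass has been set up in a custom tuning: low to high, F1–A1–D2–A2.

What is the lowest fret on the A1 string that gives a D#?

From A1, count semitones up the chromatic scale until reaching D#: A–A#–B–C–C#–D–D# — 6 steps.

6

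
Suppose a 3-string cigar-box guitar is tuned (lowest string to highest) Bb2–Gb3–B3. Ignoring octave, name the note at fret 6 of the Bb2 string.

E

The open Bb2 string plus 6 semitones: Bb–B–C–Db–D–Eb–E.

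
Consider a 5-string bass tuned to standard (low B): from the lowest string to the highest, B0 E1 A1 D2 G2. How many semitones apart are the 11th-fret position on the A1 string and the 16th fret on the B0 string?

5 semitones

A1 at fret 11 → G#2 (MIDI 44); B0 at fret 16 → D#2 (MIDI 39).
44 − 39 = 5, so the two pitches are 5 semitones apart, with G#2 the higher.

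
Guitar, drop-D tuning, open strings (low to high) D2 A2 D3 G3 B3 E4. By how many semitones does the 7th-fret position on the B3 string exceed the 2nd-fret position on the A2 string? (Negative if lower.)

19 semitones

B3 at fret 7 → F#4 (MIDI 66); A2 at fret 2 → B2 (MIDI 47).
66 − 47 = 19, so the two pitches are 19 semitones apart.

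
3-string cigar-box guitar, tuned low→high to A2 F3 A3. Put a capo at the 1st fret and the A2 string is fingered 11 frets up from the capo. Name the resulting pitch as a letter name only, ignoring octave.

The capo raises the open A2 by 1 semitone to A#2; fretting 11 more gives A2 + 1 + 11 = A2 + 12 semitones, landing on A.

A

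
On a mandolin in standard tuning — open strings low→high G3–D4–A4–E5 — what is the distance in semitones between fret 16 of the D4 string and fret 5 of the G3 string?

D4 at fret 16 → F#5 (MIDI 78); G3 at fret 5 → C4 (MIDI 60).
78 − 60 = 18, so the two pitches are 18 semitones apart, with F#5 the higher.

18 semitones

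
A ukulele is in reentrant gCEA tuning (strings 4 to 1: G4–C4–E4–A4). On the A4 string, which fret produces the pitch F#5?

9

F#5 is 9 semitones above the open A4 (A–A#–B–C–C#–D–D#–E–F–F#), so it sits at fret 9.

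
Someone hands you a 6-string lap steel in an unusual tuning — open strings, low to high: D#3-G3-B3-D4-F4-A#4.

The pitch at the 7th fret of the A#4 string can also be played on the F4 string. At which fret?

12

Fret 7 on A#4 is MIDI 70 + 7 = 77 (F5). On the F4 string (open MIDI 65), that pitch is 77 − 65 = fret 12.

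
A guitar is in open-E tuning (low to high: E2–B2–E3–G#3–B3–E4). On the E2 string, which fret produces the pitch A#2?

A#2 is 6 semitones above the open E2 (E–F–F#–G–G#–A–A#), so it sits at fret 6.

6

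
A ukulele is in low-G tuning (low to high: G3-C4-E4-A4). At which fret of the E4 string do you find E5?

12

E5 is 12 semitones above the open E4 (E–F–F#–G–…–D–D#–E), so it sits at fret 12.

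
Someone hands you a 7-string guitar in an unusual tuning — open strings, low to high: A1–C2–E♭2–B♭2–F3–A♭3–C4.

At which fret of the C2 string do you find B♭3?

B♭3 is 22 semitones above the open C2 (C–Db–D–Eb–…–Ab–A–Bb), so it sits at fret 22.

22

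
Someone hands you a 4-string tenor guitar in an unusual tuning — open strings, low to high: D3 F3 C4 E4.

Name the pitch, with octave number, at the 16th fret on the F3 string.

A4

The open F3 string plus 16 semitones: F–F#–G–G#–…–G–G#–A.
The walk passes from B into C once, so the octave number goes from 3 to 4.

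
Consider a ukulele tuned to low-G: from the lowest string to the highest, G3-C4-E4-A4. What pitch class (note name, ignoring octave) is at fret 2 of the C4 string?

D

The open C4 string plus 2 semitones: C–C#–D.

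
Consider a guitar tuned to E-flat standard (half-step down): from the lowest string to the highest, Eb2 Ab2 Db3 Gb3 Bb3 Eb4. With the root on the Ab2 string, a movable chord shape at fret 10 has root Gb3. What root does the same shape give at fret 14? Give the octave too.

Moving from fret 10 to fret 14 shifts the root by 4 semitones.
Gb3 up 4 semitones is Bb3.

Bb3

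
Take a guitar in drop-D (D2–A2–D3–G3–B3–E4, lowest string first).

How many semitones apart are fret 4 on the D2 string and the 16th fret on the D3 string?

D2 at fret 4 → F#2 (MIDI 42); D3 at fret 16 → F#4 (MIDI 66).
42 − 66 = -24, so the two pitches are 24 semitones apart, with F#4 the higher.

24 semitones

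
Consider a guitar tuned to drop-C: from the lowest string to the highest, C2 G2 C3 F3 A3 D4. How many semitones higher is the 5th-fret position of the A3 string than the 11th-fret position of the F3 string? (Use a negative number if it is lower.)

A3 at fret 5 → D4 (MIDI 62); F3 at fret 11 → E4 (MIDI 64).
62 − 64 = -2, so the two pitches are 2 semitones apart.

-2 semitones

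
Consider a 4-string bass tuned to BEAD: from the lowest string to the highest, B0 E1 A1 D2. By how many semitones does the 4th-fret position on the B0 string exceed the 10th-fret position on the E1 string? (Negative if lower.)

-11 semitones

B0 at fret 4 → D#1 (MIDI 27); E1 at fret 10 → D2 (MIDI 38).
27 − 38 = -11, so the two pitches are 11 semitones apart.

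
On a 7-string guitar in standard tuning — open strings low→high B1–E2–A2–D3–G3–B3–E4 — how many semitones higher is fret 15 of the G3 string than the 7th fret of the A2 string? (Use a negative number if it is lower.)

18 semitones

G3 at fret 15 → A#4 (MIDI 70); A2 at fret 7 → E3 (MIDI 52).
70 − 52 = 18, so the two pitches are 18 semitones apart.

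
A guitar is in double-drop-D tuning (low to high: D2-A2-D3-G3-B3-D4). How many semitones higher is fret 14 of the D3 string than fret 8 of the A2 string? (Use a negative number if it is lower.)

11 semitones

D3 at fret 14 → E4 (MIDI 64); A2 at fret 8 → F3 (MIDI 53).
64 − 53 = 11, so the two pitches are 11 semitones apart.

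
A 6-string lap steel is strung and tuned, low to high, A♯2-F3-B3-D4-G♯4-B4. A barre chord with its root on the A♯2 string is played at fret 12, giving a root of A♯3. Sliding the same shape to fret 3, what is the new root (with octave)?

C♯3

Moving from fret 12 to fret 3 shifts the root by -9 semitones.
A♯3 down 9 semitones is C♯3.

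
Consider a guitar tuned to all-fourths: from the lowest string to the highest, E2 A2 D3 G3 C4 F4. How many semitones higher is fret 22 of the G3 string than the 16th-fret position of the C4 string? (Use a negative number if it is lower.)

G3 at fret 22 → F5 (MIDI 77); C4 at fret 16 → E5 (MIDI 76).
77 − 76 = 1, so the two pitches are 1 semitone apart.

1 semitone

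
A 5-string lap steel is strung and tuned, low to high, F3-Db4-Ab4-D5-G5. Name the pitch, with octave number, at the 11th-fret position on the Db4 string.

C5

Db4 is MIDI 61. Adding 11 gives 72, which is C5.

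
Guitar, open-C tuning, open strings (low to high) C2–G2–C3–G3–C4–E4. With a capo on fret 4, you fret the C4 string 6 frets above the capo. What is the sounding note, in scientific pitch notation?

A♯4

The capo raises the open C4 by 4 semitones to E4; fretting 6 more gives C4 + 4 + 6 = C4 + 10 semitones = A♯4.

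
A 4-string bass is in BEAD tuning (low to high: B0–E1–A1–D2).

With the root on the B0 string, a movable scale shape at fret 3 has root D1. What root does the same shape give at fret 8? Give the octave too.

Moving from fret 3 to fret 8 shifts the root by 5 semitones.
D1 up 5 semitones is G1.

G1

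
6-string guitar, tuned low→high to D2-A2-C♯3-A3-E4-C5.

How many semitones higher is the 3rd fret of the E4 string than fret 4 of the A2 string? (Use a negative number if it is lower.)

E4 at fret 3 → G4 (MIDI 67); A2 at fret 4 → C♯3 (MIDI 49).
67 − 49 = 18, so the two pitches are 18 semitones apart.

18 semitones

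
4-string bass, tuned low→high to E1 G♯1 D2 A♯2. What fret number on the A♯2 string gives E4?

E4 is 18 semitones above the open A♯2 (A#–B–C–C#–…–D–D#–E), so it sits at fret 18.

18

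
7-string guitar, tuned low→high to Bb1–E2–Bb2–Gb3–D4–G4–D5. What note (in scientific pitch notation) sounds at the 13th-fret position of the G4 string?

Ab5

G4 is MIDI 67. Adding 13 gives 80, which is Ab5.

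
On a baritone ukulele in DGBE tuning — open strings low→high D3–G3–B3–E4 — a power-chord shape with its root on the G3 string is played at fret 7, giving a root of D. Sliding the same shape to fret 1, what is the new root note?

Moving from fret 7 to fret 1 shifts the root by -6 semitones.
D down 6 semitones is G♯.

G♯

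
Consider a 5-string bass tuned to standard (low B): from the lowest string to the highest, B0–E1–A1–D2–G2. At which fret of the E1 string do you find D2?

D2 is 10 semitones above the open E1 (E–F–F#–G–…–C–C#–D), so it sits at fret 10.

10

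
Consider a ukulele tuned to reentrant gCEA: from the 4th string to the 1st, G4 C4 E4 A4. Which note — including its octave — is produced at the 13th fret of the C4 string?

The open C4 string plus 13 semitones: C–C#–D–D#–…–B–C–C#.
The walk passes from B into C once, so the octave number goes from 4 to 5.

C#5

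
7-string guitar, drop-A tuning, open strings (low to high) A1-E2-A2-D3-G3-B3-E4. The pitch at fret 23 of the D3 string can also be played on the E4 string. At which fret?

9

Fret 23 on D3 is MIDI 50 + 23 = 73 (C#5). On the E4 string (open MIDI 64), that pitch is 73 − 64 = fret 9.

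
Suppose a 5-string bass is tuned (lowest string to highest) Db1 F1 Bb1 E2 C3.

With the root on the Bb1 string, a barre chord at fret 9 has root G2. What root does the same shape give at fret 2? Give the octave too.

C2

Moving from fret 9 to fret 2 shifts the root by -7 semitones.
G2 down 7 semitones is C2.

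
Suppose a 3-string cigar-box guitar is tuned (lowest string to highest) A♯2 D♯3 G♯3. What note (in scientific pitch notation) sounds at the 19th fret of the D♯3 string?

A♯4

D♯3 is MIDI 51. Adding 19 gives 70, which is A♯4.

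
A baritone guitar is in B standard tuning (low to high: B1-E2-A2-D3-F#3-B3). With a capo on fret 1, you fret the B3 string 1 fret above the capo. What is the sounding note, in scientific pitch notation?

The capo raises the open B3 by 1 semitone to C4; fretting 1 more gives B3 + 1 + 1 = B3 + 2 semitones = C#4.

C#4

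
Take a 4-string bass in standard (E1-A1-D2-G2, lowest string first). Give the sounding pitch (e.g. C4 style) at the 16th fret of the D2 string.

F#3

The open D2 string plus 16 semitones: D–D#–E–F–…–E–F–F#.
The walk passes from B into C once, so the octave number goes from 2 to 3.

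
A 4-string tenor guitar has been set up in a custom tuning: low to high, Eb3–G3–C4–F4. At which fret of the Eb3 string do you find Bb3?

Bb3 is 7 semitones above the open Eb3 (Eb–E–F–Gb–G–Ab–A–Bb), so it sits at fret 7.

7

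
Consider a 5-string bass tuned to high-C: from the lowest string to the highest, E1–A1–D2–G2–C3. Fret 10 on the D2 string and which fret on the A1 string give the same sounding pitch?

15

D2 at fret 10 is D2 + 10 semitones = C3.
The open A1 string is 5 semitones below the open D2, so the same pitch on the A1 string lies at fret 10 + 5 = 15.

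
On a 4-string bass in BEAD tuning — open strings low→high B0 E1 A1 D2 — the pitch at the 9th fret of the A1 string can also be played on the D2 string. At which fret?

4

A1 at fret 9 is A1 + 9 semitones = F#2.
The open D2 string is 5 semitones above the open A1, so the same pitch on the D2 string lies at fret 9 − 5 = 4.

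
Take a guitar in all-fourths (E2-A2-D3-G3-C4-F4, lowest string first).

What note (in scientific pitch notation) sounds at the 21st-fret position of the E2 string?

C#4

Each fret is one semitone, so E2 + 21 = C#4.
(Equivalently spelled Db4.)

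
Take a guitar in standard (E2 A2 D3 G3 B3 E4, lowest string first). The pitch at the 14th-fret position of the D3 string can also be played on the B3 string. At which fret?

D3 at fret 14 is D3 + 14 semitones = E4.
The open B3 string is 9 semitones above the open D3, so the same pitch on the B3 string lies at fret 14 − 9 = 5.

5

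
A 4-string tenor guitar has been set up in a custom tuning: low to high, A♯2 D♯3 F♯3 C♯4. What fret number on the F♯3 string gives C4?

C4 is 6 semitones above the open F♯3 (F#–G–G#–A–A#–B–C), so it sits at fret 6.

6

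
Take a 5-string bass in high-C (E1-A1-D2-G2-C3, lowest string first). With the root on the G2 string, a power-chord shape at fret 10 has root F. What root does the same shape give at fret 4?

Moving from fret 10 to fret 4 shifts the root by -6 semitones.
F down 6 semitones is B.

B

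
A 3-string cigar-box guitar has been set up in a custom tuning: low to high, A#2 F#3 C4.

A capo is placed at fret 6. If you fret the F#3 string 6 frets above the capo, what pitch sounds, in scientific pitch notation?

F#4

The capo raises the open F#3 by 6 semitones to C4; fretting 6 more gives F#3 + 6 + 6 = F#3 + 12 semitones = F#4.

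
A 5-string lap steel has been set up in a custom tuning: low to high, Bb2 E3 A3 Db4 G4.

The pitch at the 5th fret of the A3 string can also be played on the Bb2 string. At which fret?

16

A3 at fret 5 is A3 + 5 semitones = D4.
The open Bb2 string is 11 semitones below the open A3, so the same pitch on the Bb2 string lies at fret 5 + 11 = 16.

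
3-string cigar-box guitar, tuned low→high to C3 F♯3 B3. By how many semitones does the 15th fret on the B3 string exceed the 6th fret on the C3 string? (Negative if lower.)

20 semitones

B3 at fret 15 → D5 (MIDI 74); C3 at fret 6 → F♯3 (MIDI 54).
74 − 54 = 20, so the two pitches are 20 semitones apart.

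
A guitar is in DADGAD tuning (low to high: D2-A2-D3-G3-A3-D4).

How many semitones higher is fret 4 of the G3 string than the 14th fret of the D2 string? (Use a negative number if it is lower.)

7 semitones

G3 at fret 4 → B3 (MIDI 59); D2 at fret 14 → E3 (MIDI 52).
59 − 52 = 7, so the two pitches are 7 semitones apart.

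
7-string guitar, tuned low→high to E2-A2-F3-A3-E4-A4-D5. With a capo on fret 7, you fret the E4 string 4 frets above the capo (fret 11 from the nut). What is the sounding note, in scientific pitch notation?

D#5

The capo raises the open E4 by 7 semitones to B4; fretting 4 more gives E4 + 7 + 4 = E4 + 11 semitones = D#5.
(Also written Eb.)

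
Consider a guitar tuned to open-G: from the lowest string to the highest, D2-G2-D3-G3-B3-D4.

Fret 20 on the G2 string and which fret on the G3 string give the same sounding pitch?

8

G2 at fret 20 is G2 + 20 semitones = D#4.
The open G3 string is 12 semitones above the open G2, so the same pitch on the G3 string lies at fret 20 − 12 = 8.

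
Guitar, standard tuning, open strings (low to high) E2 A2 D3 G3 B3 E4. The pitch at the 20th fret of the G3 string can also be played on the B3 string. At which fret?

Fret 20 on G3 is MIDI 55 + 20 = 75 (D#5). On the B3 string (open MIDI 59), that pitch is 75 − 59 = fret 16.

16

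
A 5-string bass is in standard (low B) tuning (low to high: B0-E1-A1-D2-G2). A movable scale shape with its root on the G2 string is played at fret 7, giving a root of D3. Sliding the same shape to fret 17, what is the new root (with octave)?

Moving from fret 7 to fret 17 shifts the root by 10 semitones.
D3 up 10 semitones is C4.

C4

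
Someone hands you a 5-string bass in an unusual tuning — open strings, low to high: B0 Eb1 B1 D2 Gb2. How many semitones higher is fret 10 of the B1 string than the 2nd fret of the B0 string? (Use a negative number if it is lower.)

20 semitones

B1 at fret 10 → A2 (MIDI 45); B0 at fret 2 → Db1 (MIDI 25).
45 − 25 = 20, so the two pitches are 20 semitones apart.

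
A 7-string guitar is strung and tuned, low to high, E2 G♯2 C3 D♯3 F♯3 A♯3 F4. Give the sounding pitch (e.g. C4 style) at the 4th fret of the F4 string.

A4

The open F4 string plus 4 semitones: F–F#–G–G#–A.
No B→C boundary is crossed, so the octave stays at 4.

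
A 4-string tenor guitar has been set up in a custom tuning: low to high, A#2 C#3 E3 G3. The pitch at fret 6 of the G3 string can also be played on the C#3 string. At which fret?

G3 at fret 6 is G3 + 6 semitones = C#4.
The open C#3 string is 6 semitones below the open G3, so the same pitch on the C#3 string lies at fret 6 + 6 = 12.

12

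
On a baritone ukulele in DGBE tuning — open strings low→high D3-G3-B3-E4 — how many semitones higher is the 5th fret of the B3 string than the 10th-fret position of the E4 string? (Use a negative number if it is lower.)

-10 semitones

B3 at fret 5 → E4 (MIDI 64); E4 at fret 10 → D5 (MIDI 74).
64 − 74 = -10, so the two pitches are 10 semitones apart.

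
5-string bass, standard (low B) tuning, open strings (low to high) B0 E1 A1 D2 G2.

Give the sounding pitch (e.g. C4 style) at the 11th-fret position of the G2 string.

G2 is MIDI 43. Adding 11 gives 54, which is F#3.

F#3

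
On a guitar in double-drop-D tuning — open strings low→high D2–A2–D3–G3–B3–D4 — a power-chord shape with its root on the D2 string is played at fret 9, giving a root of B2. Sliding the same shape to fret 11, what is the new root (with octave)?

Moving from fret 9 to fret 11 shifts the root by 2 semitones.
B2 up 2 semitones is C♯3.

C♯3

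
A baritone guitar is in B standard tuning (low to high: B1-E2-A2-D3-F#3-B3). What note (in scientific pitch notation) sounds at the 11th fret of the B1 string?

A#2

The open B1 string plus 11 semitones: B–C–C#–D–…–G#–A–A#.
The walk passes from B into C once, so the octave number goes from 1 to 2.
(Equivalently spelled Bb2.)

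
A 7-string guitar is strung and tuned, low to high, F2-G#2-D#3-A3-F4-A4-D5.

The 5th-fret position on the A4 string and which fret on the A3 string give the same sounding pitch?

Fret 5 on A4 is MIDI 69 + 5 = 74 (D5). On the A3 string (open MIDI 57), that pitch is 74 − 57 = fret 17.

17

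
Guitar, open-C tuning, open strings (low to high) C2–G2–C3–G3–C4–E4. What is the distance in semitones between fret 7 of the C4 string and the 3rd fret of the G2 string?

C4 at fret 7 → G4 (MIDI 67); G2 at fret 3 → A#2 (MIDI 46).
67 − 46 = 21, so the two pitches are 21 semitones apart, with G4 the higher.

21 semitones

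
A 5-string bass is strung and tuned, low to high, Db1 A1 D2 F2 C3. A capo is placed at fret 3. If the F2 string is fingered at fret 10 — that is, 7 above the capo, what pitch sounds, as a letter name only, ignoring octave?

Eb

The capo raises the open F2 by 3 semitones to Ab2; fretting 7 more gives F2 + 3 + 7 = F2 + 10 semitones, landing on Eb.
(Also written D#.)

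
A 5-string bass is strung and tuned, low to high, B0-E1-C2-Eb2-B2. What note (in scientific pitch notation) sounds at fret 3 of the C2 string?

Each fret is one semitone, so C2 + 3 = Eb2.
(Equivalently spelled D#2.)

Eb2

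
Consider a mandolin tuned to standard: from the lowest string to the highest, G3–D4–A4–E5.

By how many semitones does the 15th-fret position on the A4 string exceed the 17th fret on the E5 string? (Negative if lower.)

A4 at fret 15 → C6 (MIDI 84); E5 at fret 17 → A6 (MIDI 93).
84 − 93 = -9, so the two pitches are 9 semitones apart.

-9 semitones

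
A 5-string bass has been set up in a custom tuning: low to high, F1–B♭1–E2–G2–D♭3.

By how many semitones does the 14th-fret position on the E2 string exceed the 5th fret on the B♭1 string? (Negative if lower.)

15 semitones

E2 at fret 14 → G♭3 (MIDI 54); B♭1 at fret 5 → E♭2 (MIDI 39).
54 − 39 = 15, so the two pitches are 15 semitones apart.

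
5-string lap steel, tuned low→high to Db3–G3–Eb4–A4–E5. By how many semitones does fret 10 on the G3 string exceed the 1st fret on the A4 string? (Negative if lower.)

-5 semitones

G3 at fret 10 → F4 (MIDI 65); A4 at fret 1 → Bb4 (MIDI 70).
65 − 70 = -5, so the two pitches are 5 semitones apart.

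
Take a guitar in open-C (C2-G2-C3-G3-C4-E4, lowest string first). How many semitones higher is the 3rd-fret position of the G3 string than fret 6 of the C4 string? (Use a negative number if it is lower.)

G3 at fret 3 → A♯3 (MIDI 58); C4 at fret 6 → F♯4 (MIDI 66).
58 − 66 = -8, so the two pitches are 8 semitones apart.

-8 semitones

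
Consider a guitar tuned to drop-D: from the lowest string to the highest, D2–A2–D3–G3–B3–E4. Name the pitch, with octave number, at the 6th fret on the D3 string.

D3 is MIDI 50. Adding 6 gives 56, which is G#3.
(Equivalently spelled Ab3.)

G#3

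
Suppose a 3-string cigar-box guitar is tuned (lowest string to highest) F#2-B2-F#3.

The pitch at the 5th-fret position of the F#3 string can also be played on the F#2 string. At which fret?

17

F#3 at fret 5 is F#3 + 5 semitones = B3.
The open F#2 string is 12 semitones below the open F#3, so the same pitch on the F#2 string lies at fret 5 + 12 = 17.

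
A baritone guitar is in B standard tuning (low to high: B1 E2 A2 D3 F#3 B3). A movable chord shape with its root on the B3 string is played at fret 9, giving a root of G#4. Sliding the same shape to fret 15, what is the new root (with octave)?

D5

Moving from fret 9 to fret 15 shifts the root by 6 semitones.
G#4 up 6 semitones is D5.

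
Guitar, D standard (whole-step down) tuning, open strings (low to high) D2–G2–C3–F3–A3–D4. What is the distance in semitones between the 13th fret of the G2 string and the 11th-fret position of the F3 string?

G2 at fret 13 → G#3 (MIDI 56); F3 at fret 11 → E4 (MIDI 64).
56 − 64 = -8, so the two pitches are 8 semitones apart, with E4 the higher.

8 semitones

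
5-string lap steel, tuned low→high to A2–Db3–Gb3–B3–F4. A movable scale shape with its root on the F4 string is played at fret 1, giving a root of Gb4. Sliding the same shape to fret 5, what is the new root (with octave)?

Bb4

Moving from fret 1 to fret 5 shifts the root by 4 semitones.
Gb4 up 4 semitones is Bb4.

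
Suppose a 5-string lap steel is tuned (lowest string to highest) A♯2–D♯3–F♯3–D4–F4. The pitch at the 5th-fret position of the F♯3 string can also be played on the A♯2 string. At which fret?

13

F♯3 at fret 5 is F♯3 + 5 semitones = B3.
The open A♯2 string is 8 semitones below the open F♯3, so the same pitch on the A♯2 string lies at fret 5 + 8 = 13.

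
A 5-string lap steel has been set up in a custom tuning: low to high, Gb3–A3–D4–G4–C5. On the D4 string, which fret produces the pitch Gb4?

Gb4 is 4 semitones above the open D4 (D–Eb–E–F–Gb), so it sits at fret 4.

4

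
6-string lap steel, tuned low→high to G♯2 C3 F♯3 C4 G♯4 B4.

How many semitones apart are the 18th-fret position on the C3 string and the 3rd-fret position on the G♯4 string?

C3 at fret 18 → F♯4 (MIDI 66); G♯4 at fret 3 → B4 (MIDI 71).
66 − 71 = -5, so the two pitches are 5 semitones apart, with B4 the higher.

5 semitones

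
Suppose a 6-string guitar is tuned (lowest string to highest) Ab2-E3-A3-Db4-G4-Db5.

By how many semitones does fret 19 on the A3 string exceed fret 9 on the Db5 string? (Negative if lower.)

-6 semitones

A3 at fret 19 → E5 (MIDI 76); Db5 at fret 9 → Bb5 (MIDI 82).
76 − 82 = -6, so the two pitches are 6 semitones apart.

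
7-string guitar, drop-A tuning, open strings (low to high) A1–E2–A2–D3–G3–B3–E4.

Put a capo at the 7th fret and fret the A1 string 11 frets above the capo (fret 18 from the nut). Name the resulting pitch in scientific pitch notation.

The capo raises the open A1 by 7 semitones to E2; fretting 11 more gives A1 + 7 + 11 = A1 + 18 semitones = D#3.
(Also written Eb.)

D#3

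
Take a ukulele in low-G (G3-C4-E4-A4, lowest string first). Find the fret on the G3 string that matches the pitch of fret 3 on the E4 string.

Fret 3 on E4 is MIDI 64 + 3 = 67 (G4). On the G3 string (open MIDI 55), that pitch is 67 − 55 = fret 12.

12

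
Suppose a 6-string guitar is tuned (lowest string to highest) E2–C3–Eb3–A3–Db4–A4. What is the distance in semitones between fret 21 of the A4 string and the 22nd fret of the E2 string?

A4 at fret 21 → Gb6 (MIDI 90); E2 at fret 22 → D4 (MIDI 62).
90 − 62 = 28, so the two pitches are 28 semitones apart, with Gb6 the higher.

28 semitones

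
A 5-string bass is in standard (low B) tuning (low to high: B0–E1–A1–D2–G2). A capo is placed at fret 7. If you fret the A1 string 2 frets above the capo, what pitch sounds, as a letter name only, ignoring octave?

F♯

The capo raises the open A1 by 7 semitones to E2; fretting 2 more gives A1 + 7 + 2 = A1 + 9 semitones, landing on F♯.
(Also written G♭.)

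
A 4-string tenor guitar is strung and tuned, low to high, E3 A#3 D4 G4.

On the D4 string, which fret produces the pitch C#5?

11

C#5 is 11 semitones above the open D4 (D–D#–E–F–…–B–C–C#), so it sits at fret 11.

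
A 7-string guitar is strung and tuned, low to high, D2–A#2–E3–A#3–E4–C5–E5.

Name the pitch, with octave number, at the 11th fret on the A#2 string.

Each fret is one semitone, so A#2 + 11 = A3.

A3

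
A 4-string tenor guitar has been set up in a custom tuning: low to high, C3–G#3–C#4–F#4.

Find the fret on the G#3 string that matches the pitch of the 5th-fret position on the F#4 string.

15

F#4 at fret 5 is F#4 + 5 semitones = B4.
The open G#3 string is 10 semitones below the open F#4, so the same pitch on the G#3 string lies at fret 5 + 10 = 15.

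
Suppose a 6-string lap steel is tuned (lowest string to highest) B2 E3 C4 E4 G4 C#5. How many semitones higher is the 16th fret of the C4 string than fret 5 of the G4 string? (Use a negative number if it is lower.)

4 semitones

C4 at fret 16 → E5 (MIDI 76); G4 at fret 5 → C5 (MIDI 72).
76 − 72 = 4, so the two pitches are 4 semitones apart.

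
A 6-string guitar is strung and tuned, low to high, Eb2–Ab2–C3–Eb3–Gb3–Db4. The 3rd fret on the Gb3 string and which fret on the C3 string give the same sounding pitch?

Gb3 at fret 3 is Gb3 + 3 semitones = A3.
The open C3 string is 6 semitones below the open Gb3, so the same pitch on the C3 string lies at fret 3 + 6 = 9.

9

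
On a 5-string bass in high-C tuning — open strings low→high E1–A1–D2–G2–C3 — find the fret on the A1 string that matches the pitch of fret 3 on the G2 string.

G2 at fret 3 is G2 + 3 semitones = A♯2.
The open A1 string is 10 semitones below the open G2, so the same pitch on the A1 string lies at fret 3 + 10 = 13.

13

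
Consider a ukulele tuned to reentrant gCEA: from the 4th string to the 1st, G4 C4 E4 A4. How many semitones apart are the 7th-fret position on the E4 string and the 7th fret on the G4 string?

3 semitones

E4 at fret 7 → B4 (MIDI 71); G4 at fret 7 → D5 (MIDI 74).
71 − 74 = -3, so the two pitches are 3 semitones apart, with D5 the higher.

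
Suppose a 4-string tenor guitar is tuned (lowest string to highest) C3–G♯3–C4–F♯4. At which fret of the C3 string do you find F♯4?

18

F♯4 is 18 semitones above the open C3 (C–C#–D–D#–…–E–F–F#), so it sits at fret 18.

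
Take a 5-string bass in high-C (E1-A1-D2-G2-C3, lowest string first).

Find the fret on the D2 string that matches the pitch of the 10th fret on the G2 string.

15

G2 at fret 10 is G2 + 10 semitones = F3.
The open D2 string is 5 semitones below the open G2, so the same pitch on the D2 string lies at fret 10 + 5 = 15.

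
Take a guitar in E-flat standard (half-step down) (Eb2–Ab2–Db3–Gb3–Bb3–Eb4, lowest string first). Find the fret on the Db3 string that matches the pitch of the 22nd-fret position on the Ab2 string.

Ab2 at fret 22 is Ab2 + 22 semitones = Gb4.
The open Db3 string is 5 semitones above the open Ab2, so the same pitch on the Db3 string lies at fret 22 − 5 = 17.

17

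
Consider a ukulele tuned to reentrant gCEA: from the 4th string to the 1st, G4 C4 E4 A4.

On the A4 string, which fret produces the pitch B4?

2

B4 is 2 semitones above the open A4 (A–A#–B), so it sits at fret 2.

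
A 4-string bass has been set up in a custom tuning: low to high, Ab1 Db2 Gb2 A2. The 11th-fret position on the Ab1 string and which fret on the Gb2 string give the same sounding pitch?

Fret 11 on Ab1 is MIDI 32 + 11 = 43 (G2). On the Gb2 string (open MIDI 42), that pitch is 43 − 42 = fret 1.

1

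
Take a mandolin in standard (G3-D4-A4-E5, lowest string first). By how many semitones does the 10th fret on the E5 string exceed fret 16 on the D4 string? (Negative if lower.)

8 semitones

E5 at fret 10 → D6 (MIDI 86); D4 at fret 16 → F#5 (MIDI 78).
86 − 78 = 8, so the two pitches are 8 semitones apart.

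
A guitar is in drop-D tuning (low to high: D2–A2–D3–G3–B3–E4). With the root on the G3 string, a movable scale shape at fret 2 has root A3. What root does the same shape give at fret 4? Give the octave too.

B3

Moving from fret 2 to fret 4 shifts the root by 2 semitones.
A3 up 2 semitones is B3.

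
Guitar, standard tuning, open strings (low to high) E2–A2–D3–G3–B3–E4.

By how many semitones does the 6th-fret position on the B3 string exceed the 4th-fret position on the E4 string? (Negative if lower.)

-3 semitones

B3 at fret 6 → F4 (MIDI 65); E4 at fret 4 → G♯4 (MIDI 68).
65 − 68 = -3, so the two pitches are 3 semitones apart.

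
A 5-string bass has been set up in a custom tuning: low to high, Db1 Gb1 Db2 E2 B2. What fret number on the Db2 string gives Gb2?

Gb2 is 5 semitones above the open Db2 (Db–D–Eb–E–F–Gb), so it sits at fret 5.

5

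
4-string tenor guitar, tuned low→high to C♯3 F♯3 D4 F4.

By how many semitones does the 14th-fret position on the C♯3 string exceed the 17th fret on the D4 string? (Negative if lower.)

-16 semitones

C♯3 at fret 14 → D♯4 (MIDI 63); D4 at fret 17 → G5 (MIDI 79).
63 − 79 = -16, so the two pitches are 16 semitones apart.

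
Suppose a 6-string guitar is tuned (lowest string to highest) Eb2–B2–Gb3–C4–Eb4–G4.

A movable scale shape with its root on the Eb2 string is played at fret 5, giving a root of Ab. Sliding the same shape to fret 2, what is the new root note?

F

Moving from fret 5 to fret 2 shifts the root by -3 semitones.
Ab down 3 semitones is F.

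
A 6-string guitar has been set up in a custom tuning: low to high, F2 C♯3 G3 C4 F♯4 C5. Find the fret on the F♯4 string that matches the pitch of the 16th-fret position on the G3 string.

5

G3 at fret 16 is G3 + 16 semitones = B4.
The open F♯4 string is 11 semitones above the open G3, so the same pitch on the F♯4 string lies at fret 16 − 11 = 5.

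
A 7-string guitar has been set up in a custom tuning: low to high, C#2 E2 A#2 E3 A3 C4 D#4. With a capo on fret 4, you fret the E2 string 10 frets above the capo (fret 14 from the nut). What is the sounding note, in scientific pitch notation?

F#3

The capo raises the open E2 by 4 semitones to G#2; fretting 10 more gives E2 + 4 + 10 = E2 + 14 semitones = F#3.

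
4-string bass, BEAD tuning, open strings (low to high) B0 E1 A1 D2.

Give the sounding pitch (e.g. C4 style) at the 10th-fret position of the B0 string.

A1

B0 is MIDI 23. Adding 10 gives 33, which is A1.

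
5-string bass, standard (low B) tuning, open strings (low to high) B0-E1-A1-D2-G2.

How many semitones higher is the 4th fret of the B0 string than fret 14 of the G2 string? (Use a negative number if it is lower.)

-30 semitones

B0 at fret 4 → D#1 (MIDI 27); G2 at fret 14 → A3 (MIDI 57).
27 − 57 = -30, so the two pitches are 30 semitones apart.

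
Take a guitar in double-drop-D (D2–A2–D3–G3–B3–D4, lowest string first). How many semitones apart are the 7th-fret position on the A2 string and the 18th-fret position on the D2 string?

4 semitones

A2 at fret 7 → E3 (MIDI 52); D2 at fret 18 → G♯3 (MIDI 56).
52 − 56 = -4, so the two pitches are 4 semitones apart, with G♯3 the higher.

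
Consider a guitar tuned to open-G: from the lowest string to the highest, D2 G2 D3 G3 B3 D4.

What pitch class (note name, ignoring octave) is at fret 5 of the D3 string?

The open D3 string plus 5 semitones: D–D#–E–F–F#–G.

G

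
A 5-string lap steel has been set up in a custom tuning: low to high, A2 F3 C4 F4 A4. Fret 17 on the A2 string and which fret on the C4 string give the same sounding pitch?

Fret 17 on A2 is MIDI 45 + 17 = 62 (D4). On the C4 string (open MIDI 60), that pitch is 62 − 60 = fret 2.

2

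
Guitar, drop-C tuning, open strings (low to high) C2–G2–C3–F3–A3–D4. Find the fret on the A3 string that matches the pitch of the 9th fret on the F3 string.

F3 at fret 9 is F3 + 9 semitones = D4.
The open A3 string is 4 semitones above the open F3, so the same pitch on the A3 string lies at fret 9 − 4 = 5.

5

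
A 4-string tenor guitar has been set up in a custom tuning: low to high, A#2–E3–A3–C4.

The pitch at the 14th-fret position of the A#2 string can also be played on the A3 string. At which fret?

A#2 at fret 14 is A#2 + 14 semitones = C4.
The open A3 string is 11 semitones above the open A#2, so the same pitch on the A3 string lies at fret 14 − 11 = 3.

3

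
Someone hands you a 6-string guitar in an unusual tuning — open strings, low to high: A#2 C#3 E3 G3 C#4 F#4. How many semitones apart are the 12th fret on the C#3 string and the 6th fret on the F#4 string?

11 semitones

C#3 at fret 12 → C#4 (MIDI 61); F#4 at fret 6 → C5 (MIDI 72).
61 − 72 = -11, so the two pitches are 11 semitones apart, with C5 the higher.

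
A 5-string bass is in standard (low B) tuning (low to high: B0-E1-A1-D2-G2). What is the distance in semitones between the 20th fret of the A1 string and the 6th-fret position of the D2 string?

9 semitones

A1 at fret 20 → F3 (MIDI 53); D2 at fret 6 → G#2 (MIDI 44).
53 − 44 = 9, so the two pitches are 9 semitones apart, with F3 the higher.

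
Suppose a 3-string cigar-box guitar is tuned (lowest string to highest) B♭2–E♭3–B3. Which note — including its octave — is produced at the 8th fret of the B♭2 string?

Each fret is one semitone, so B♭2 + 8 = G♭3.
(Equivalently spelled F♯3.)

G♭3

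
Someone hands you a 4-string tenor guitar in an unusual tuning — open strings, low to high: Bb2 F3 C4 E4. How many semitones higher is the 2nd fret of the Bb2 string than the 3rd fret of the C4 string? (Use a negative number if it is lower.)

Bb2 at fret 2 → C3 (MIDI 48); C4 at fret 3 → Eb4 (MIDI 63).
48 − 63 = -15, so the two pitches are 15 semitones apart.

-15 semitones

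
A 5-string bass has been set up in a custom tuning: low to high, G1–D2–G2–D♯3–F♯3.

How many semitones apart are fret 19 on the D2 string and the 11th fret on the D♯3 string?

D2 at fret 19 → A3 (MIDI 57); D♯3 at fret 11 → D4 (MIDI 62).
57 − 62 = -5, so the two pitches are 5 semitones apart, with D4 the higher.

5 semitones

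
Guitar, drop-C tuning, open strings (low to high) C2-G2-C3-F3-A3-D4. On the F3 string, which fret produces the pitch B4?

B4 is 18 semitones above the open F3 (F–F#–G–G#–…–A–A#–B), so it sits at fret 18.

18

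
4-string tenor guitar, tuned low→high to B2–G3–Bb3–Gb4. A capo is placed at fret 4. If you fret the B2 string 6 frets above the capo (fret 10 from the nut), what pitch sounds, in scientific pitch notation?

The capo raises the open B2 by 4 semitones to Eb3; fretting 6 more gives B2 + 4 + 6 = B2 + 10 semitones = A3.

A3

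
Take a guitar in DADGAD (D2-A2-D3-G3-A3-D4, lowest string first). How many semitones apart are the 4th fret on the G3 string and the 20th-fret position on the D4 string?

23 semitones

G3 at fret 4 → B3 (MIDI 59); D4 at fret 20 → A#5 (MIDI 82).
59 − 82 = -23, so the two pitches are 23 semitones apart, with A#5 the higher.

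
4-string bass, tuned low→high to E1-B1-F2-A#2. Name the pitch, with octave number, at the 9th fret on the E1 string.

C#2

E1 is MIDI 28. Adding 9 gives 37, which is C#2.
(Equivalently spelled Db2.)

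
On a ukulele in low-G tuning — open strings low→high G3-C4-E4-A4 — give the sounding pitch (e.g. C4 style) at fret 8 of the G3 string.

D#4

The open G3 string plus 8 semitones: G–G#–A–A#–B–C–C#–D–D#.
The walk passes from B into C once, so the octave number goes from 3 to 4.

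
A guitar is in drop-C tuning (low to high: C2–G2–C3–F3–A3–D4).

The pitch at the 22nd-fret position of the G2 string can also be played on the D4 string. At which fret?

Fret 22 on G2 is MIDI 43 + 22 = 65 (F4). On the D4 string (open MIDI 62), that pitch is 65 − 62 = fret 3.

3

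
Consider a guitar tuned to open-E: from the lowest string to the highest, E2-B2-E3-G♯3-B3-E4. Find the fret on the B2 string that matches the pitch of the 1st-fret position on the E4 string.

18

E4 at fret 1 is E4 + 1 semitone = F4.
The open B2 string is 17 semitones below the open E4, so the same pitch on the B2 string lies at fret 1 + 17 = 18.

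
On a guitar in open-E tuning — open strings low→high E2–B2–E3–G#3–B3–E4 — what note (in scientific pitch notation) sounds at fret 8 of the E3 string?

C4

The open E3 string plus 8 semitones: E–F–F#–G–G#–A–A#–B–C.
The walk passes from B into C once, so the octave number goes from 3 to 4.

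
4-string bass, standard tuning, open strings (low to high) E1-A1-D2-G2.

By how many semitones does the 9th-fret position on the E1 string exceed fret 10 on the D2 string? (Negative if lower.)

E1 at fret 9 → C#2 (MIDI 37); D2 at fret 10 → C3 (MIDI 48).
37 − 48 = -11, so the two pitches are 11 semitones apart.

-11 semitones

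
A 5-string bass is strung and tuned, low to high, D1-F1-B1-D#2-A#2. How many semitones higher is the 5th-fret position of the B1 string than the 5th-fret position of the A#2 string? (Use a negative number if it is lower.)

-11 semitones

B1 at fret 5 → E2 (MIDI 40); A#2 at fret 5 → D#3 (MIDI 51).
40 − 51 = -11, so the two pitches are 11 semitones apart.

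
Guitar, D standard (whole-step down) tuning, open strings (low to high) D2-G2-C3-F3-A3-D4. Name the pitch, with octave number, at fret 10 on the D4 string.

C5

Each fret is one semitone, so D4 + 10 = C5.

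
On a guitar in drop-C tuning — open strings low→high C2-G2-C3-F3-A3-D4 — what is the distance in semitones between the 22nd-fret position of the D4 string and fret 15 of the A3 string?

12 semitones

D4 at fret 22 → C6 (MIDI 84); A3 at fret 15 → C5 (MIDI 72).
84 − 72 = 12, so the two pitches are 12 semitones apart, with C6 the higher.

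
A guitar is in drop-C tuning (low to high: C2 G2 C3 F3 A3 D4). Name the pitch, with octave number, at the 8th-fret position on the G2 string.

Each fret is one semitone, so G2 + 8 = D♯3.
(Equivalently spelled E♭3.)

D♯3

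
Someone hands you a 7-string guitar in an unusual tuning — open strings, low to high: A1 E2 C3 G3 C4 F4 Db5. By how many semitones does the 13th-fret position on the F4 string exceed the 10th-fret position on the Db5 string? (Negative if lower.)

F4 at fret 13 → Gb5 (MIDI 78); Db5 at fret 10 → B5 (MIDI 83).
78 − 83 = -5, so the two pitches are 5 semitones apart.

-5 semitones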